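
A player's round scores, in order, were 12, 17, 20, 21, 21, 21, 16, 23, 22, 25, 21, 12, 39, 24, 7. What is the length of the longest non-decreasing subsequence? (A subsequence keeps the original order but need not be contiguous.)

9

Let dp[i] be the length of the longest such subsequence ending at index i:
i:      1  2  3  4  5  6  7  8  9 10 11 12 13 14 15
a[i]:  12 17 20 21 21 21 16 23 22 25 21 12 39 24  7
dp:     1  2  3  4  5  6  2  7  7  8  7  2  9  8  1
Maximum dp value is 9.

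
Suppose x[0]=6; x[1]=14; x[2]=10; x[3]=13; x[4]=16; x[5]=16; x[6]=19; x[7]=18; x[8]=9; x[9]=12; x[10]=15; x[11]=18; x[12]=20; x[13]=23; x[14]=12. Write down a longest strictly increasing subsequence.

6, 10, 13, 16, 19, 20, 23

Patience tails give the LIS length; then backtrack through the dp parents:
6 → extends → [6]
14 → extends → [6, 14]
10 → replaces 14 → [6, 10]
13 → extends → [6, 10, 13]
16 → extends → [6, 10, 13, 16]
16 → already a tail → [6, 10, 13, 16]
19 → extends → [6, 10, 13, 16, 19]
18 → replaces 19 → [6, 10, 13, 16, 18]
9 → replaces 10 → [6, 9, 13, 16, 18]
12 → replaces 13 → [6, 9, 12, 16, 18]
15 → replaces 16 → [6, 9, 12, 15, 18]
18 → already a tail → [6, 9, 12, 15, 18]
20 → extends → [6, 9, 12, 15, 18, 20]
23 → extends → [6, 9, 12, 15, 18, 20, 23]
12 → already a tail → [6, 9, 12, 15, 18, 20, 23]
Length 7; one witness is 6, 10, 13, 16, 19, 20, 23.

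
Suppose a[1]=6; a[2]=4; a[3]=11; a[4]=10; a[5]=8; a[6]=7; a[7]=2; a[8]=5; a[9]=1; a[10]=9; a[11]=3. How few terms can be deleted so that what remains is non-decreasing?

8

Fewest deletions = n − (longest non-decreasing subsequence).
i:      1  2  3  4  5  6  7  8  9 10 11
a[i]:   6  4 11 10  8  7  2  5  1  9  3
dp:     1  1  2  2  2  2  1  2  1  3  2
max dp = 3, so deletions = 11 − 3 = 8.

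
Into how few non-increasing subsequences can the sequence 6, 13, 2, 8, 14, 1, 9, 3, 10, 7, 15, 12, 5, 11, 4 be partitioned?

5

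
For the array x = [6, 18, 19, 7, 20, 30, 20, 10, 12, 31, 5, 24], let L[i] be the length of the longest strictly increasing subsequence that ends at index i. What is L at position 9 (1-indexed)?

dp[i] = 1 + max{dp[j] : j<i, x[j]<x[i]} (or 1 if no such j):
i:      1  2  3  4  5  6  7  8  9 10 11 12
x[i]:   6 18 19  7 20 30 20 10 12 31  5 24
dp:     1  2  3  2  4  5  4  3  4  6  1  5
At index 9 the value is 4.

4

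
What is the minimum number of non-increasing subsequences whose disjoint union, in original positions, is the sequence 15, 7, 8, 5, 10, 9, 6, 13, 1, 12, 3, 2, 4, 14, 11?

The minimum number of non-increasing subsequences covering a sequence equals the length of its longest strictly increasing subsequence.
LIS length is 5 (e.g. 7, 8, 10, 13, 14), so 5 piles are needed.

5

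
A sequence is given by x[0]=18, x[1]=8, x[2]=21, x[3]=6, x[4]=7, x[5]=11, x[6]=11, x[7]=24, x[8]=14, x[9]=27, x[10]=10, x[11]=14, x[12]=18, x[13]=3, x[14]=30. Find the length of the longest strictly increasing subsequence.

6

Let dp[i] be the length of the longest such subsequence ending at index i:
i:      0  1  2  3  4  5  6  7  8  9 10 11 12 13 14
x[i]:  18  8 21  6  7 11 11 24 14 27 10 14 18  3 30
dp:     1  1  2  1  2  3  3  4  4  5  3  4  5  1  6
Maximum dp value is 6.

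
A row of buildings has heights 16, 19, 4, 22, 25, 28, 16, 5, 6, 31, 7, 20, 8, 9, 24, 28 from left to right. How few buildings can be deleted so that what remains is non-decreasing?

8

Fewest deletions = n − (longest non-decreasing subsequence).
i:      1  2  3  4  5  6  7  8  9 10 11 12 13 14 15 16
a[i]:  16 19  4 22 25 28 16  5  6 31  7 20  8  9 24 28
dp:     1  2  1  3  4  5  2  2  3  6  4  5  5  6  7  8
max dp = 8, so deletions = 16 − 8 = 8.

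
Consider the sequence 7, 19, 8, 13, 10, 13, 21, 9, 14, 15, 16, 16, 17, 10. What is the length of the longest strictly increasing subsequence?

8

Let dp[i] be the length of the longest such subsequence ending at index i:
i:      1  2  3  4  5  6  7  8  9 10 11 12 13 14
a[i]:   7 19  8 13 10 13 21  9 14 15 16 16 17 10
dp:     1  2  2  3  3  4  5  3  5  6  7  7  8  4
Maximum dp value is 8.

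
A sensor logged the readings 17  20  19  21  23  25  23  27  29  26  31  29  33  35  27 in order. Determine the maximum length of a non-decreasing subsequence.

10

Track the smallest tail for each achievable length (allowing ties):
17 → extends → [17]
20 → extends → [17, 20]
19 → replaces 20 → [17, 19]
21 → extends → [17, 19, 21]
23 → extends → [17, 19, 21, 23]
25 → extends → [17, 19, 21, 23, 25]
23 → replaces 25 → [17, 19, 21, 23, 23]
27 → extends → [17, 19, 21, 23, 23, 27]
29 → extends → [17, 19, 21, 23, 23, 27, 29]
26 → replaces 27 → [17, 19, 21, 23, 23, 26, 29]
31 → extends → [17, 19, 21, 23, 23, 26, 29, 31]
29 → replaces 31 → [17, 19, 21, 23, 23, 26, 29, 29]
33 → extends → [17, 19, 21, 23, 23, 26, 29, 29, 33]
35 → extends → [17, 19, 21, 23, 23, 26, 29, 29, 33, 35]
27 → replaces 29 → [17, 19, 21, 23, 23, 26, 27, 29, 33, 35]
Ten tails, so the longest non-decreasing subsequence has length 10 (e.g. 17, 20, 21, 23, 25, 27, 29, 31, 33, 35).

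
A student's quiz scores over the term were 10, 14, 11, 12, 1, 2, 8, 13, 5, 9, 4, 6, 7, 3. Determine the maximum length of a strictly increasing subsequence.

5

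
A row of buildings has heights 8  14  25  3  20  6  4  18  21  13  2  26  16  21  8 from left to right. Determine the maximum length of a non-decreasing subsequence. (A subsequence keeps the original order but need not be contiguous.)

5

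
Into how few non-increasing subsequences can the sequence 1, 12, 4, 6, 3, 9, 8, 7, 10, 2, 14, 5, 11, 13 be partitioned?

7

The minimum number of non-increasing subsequences covering a sequence equals the length of its longest strictly increasing subsequence.
LIS length is 7 (e.g. 1, 4, 6, 9, 10, 11, 13), so 7 piles are needed.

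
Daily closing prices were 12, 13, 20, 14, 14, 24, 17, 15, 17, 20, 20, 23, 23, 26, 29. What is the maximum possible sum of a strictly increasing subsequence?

Let S[i] be the best sum of a strictly increasing subsequence ending at i:
i:       1   2   3   4   5   6   7   8   9  10  11  12  13  14  15
a[i]:   12  13  20  14  14  24  17  15  17  20  20  23  23  26  29
S:      12  25  45  39  39  69  56  54  71  91  91 114 114 140 169
Maximum is 169 (e.g. 12 + 13 + 14 + 15 + 17 + 20 + 23 + 26 + 29).

169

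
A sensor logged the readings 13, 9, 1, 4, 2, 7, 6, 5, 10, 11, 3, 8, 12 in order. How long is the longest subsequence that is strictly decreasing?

Negate each value so 'decreasing' becomes 'increasing', then run patience tails on the negated sequence:
-13 → extends → [-13]
-9 → extends → [-13, -9]
-1 → extends → [-13, -9, -1]
-4 → replaces -1 → [-13, -9, -4]
-2 → extends → [-13, -9, -4, -2]
-7 → replaces -4 → [-13, -9, -7, -2]
-6 → replaces -2 → [-13, -9, -7, -6]
-5 → extends → [-13, -9, -7, -6, -5]
-10 → replaces -9 → [-13, -10, -7, -6, -5]
-11 → replaces -10 → [-13, -11, -7, -6, -5]
-3 → extends → [-13, -11, -7, -6, -5, -3]
-8 → replaces -7 → [-13, -11, -8, -6, -5, -3]
-12 → replaces -11 → [-13, -12, -8, -6, -5, -3]
Six tails, so the longest strictly decreasing subsequence of the original has length 6.

6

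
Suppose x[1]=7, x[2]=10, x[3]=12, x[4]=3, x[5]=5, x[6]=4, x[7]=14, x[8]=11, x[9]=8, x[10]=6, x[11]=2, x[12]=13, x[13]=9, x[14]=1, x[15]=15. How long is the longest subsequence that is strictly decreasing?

Let dp[i] be the longest strictly decreasing subsequence ending at i:
i:      1  2  3  4  5  6  7  8  9 10 11 12 13 14 15
x[i]:   7 10 12  3  5  4 14 11  8  6  2 13  9  1 15
dp:     1  1  1  2  2  3  1  2  3  4  5  2  3  6  1
Maximum is 6.

6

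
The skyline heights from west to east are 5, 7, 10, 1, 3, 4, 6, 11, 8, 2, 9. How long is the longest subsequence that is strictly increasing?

6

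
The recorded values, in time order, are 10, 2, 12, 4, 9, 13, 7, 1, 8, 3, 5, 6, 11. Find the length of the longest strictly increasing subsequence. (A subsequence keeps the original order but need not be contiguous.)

5

Track the smallest tail for each achievable length (strict):
10 → extends → [10]
2 → replaces 10 → [2]
12 → extends → [2, 12]
4 → replaces 12 → [2, 4]
9 → extends → [2, 4, 9]
13 → extends → [2, 4, 9, 13]
7 → replaces 9 → [2, 4, 7, 13]
1 → replaces 2 → [1, 4, 7, 13]
8 → replaces 13 → [1, 4, 7, 8]
3 → replaces 4 → [1, 3, 7, 8]
5 → replaces 7 → [1, 3, 5, 8]
6 → replaces 8 → [1, 3, 5, 6]
11 → extends → [1, 3, 5, 6, 11]
Five tails, so the longest strictly increasing subsequence has length 5 (e.g. 2, 4, 7, 8, 11).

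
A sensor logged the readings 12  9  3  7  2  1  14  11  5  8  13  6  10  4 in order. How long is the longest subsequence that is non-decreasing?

4

Let dp[i] be the length of the longest such subsequence ending at index i:
i:      1  2  3  4  5  6  7  8  9 10 11 12 13 14
a[i]:  12  9  3  7  2  1 14 11  5  8 13  6 10  4
dp:     1  1  1  2  1  1  3  3  2  3  4  3  4  2
Maximum dp value is 4.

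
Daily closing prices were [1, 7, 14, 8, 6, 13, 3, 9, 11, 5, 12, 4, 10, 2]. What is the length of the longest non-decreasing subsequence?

6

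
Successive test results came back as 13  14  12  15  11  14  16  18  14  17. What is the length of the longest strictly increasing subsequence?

5

Let dp[i] be the length of the longest such subsequence ending at index i:
i:      1  2  3  4  5  6  7  8  9 10
a[i]:  13 14 12 15 11 14 16 18 14 17
dp:     1  2  1  3  1  2  4  5  2  5
Maximum dp value is 5.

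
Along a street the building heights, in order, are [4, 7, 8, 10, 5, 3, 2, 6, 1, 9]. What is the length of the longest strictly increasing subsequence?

4

Track the smallest tail for each achievable length (strict):
4 → extends → [4]
7 → extends → [4, 7]
8 → extends → [4, 7, 8]
10 → extends → [4, 7, 8, 10]
5 → replaces 7 → [4, 5, 8, 10]
3 → replaces 4 → [3, 5, 8, 10]
2 → replaces 3 → [2, 5, 8, 10]
6 → replaces 8 → [2, 5, 6, 10]
1 → replaces 2 → [1, 5, 6, 10]
9 → replaces 10 → [1, 5, 6, 9]
Four tails, so the longest strictly increasing subsequence has length 4 (e.g. 4, 7, 8, 10).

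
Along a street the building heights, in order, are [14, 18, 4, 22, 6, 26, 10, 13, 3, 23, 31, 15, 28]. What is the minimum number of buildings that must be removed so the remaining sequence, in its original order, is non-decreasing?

7

Fewest deletions = n − (longest non-decreasing subsequence).
i:      1  2  3  4  5  6  7  8  9 10 11 12 13
a[i]:  14 18  4 22  6 26 10 13  3 23 31 15 28
dp:     1  2  1  3  2  4  3  4  1  5  6  5  6
max dp = 6, so deletions = 13 − 6 = 7.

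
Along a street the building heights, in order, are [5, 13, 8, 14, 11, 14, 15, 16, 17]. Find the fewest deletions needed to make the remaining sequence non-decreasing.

Fewest deletions = n − (longest non-decreasing subsequence).
Patience tails:
5 → extends → [5]
13 → extends → [5, 13]
8 → replaces 13 → [5, 8]
14 → extends → [5, 8, 14]
11 → replaces 14 → [5, 8, 11]
14 → extends → [5, 8, 11, 14]
15 → extends → [5, 8, 11, 14, 15]
16 → extends → [5, 8, 11, 14, 15, 16]
17 → extends → [5, 8, 11, 14, 15, 16, 17]
Longest non-decreasing subsequence has length 7, so deletions = 9 − 7 = 2.

2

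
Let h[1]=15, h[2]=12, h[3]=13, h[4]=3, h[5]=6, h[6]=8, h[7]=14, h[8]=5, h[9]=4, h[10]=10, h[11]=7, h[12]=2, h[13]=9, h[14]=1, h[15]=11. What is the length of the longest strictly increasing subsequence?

5

Track the smallest tail for each achievable length (strict):
15 → extends → [15]
12 → replaces 15 → [12]
13 → extends → [12, 13]
3 → replaces 12 → [3, 13]
6 → replaces 13 → [3, 6]
8 → extends → [3, 6, 8]
14 → extends → [3, 6, 8, 14]
5 → replaces 6 → [3, 5, 8, 14]
4 → replaces 5 → [3, 4, 8, 14]
10 → replaces 14 → [3, 4, 8, 10]
7 → replaces 8 → [3, 4, 7, 10]
2 → replaces 3 → [2, 4, 7, 10]
9 → replaces 10 → [2, 4, 7, 9]
1 → replaces 2 → [1, 4, 7, 9]
11 → extends → [1, 4, 7, 9, 11]
Five tails, so the longest strictly increasing subsequence has length 5 (e.g. 3, 6, 8, 10, 11).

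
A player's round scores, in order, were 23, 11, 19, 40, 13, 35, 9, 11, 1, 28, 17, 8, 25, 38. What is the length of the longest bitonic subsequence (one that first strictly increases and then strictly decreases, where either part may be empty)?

7

inc[i] = longest strictly increasing subsequence ending at i; dec[i] = longest strictly decreasing subsequence starting at i:
i:      1  2  3  4  5  6  7  8  9 10 11 12 13 14
a[i]:  23 11 19 40 13 35  9 11  1 28 17  8 25 38
inc:    1  1  2  3  2  3  1  2  1  3  3  2  4  5
dec:    5  3  4  5  3  4  2  2  1  3  2  1  1  1
Best peak at i=4 (value 40): inc=3, dec=5, length 3+5−1 = 7.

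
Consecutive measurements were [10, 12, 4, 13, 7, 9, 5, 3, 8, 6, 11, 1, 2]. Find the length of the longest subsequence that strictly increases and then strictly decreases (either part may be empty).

7

inc[i] = longest strictly increasing subsequence ending at i; dec[i] = longest strictly decreasing subsequence starting at i:
i:      1  2  3  4  5  6  7  8  9 10 11 12 13
a[i]:  10 12  4 13  7  9  5  3  8  6 11  1  2
inc:    1  2  1  3  2  3  2  1  3  3  4  1  2
dec:    5  5  3  5  4  4  3  2  3  2  2  1  1
Best peak at i=4 (value 13): inc=3, dec=5, length 3+5−1 = 7.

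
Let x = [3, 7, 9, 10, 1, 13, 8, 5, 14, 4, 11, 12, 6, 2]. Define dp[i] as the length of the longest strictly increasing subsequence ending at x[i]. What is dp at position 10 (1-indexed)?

2

dp[i] = 1 + max{dp[j] : j<i, x[j]<x[i]} (or 1 if no such j):
i:      1  2  3  4  5  6  7  8  9 10 11 12 13 14
x[i]:   3  7  9 10  1 13  8  5 14  4 11 12  6  2
dp:     1  2  3  4  1  5  3  2  6  2  5  6  3  2
At index 10 the value is 2.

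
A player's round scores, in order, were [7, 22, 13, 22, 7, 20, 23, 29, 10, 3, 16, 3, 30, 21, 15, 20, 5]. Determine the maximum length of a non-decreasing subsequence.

6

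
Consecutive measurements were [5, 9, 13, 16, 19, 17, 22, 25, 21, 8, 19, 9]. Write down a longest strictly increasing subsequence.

5, 9, 13, 16, 19, 22, 25

Patience tails give the LIS length; then backtrack through the dp parents:
5 → extends → [5]
9 → extends → [5, 9]
13 → extends → [5, 9, 13]
16 → extends → [5, 9, 13, 16]
19 → extends → [5, 9, 13, 16, 19]
17 → replaces 19 → [5, 9, 13, 16, 17]
22 → extends → [5, 9, 13, 16, 17, 22]
25 → extends → [5, 9, 13, 16, 17, 22, 25]
21 → replaces 22 → [5, 9, 13, 16, 17, 21, 25]
8 → replaces 9 → [5, 8, 13, 16, 17, 21, 25]
19 → replaces 21 → [5, 8, 13, 16, 17, 19, 25]
9 → replaces 13 → [5, 8, 9, 16, 17, 19, 25]
Length 7; one witness is 5, 9, 13, 16, 19, 22, 25.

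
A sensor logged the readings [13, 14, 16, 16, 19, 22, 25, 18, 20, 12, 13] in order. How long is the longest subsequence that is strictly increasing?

Let dp[i] be the length of the longest such subsequence ending at index i:
i:      1  2  3  4  5  6  7  8  9 10 11
a[i]:  13 14 16 16 19 22 25 18 20 12 13
dp:     1  2  3  3  4  5  6  4  5  1  2
Maximum dp value is 6.

6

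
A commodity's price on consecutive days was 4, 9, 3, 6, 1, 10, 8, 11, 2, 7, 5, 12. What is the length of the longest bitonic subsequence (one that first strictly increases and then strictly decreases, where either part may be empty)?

6

inc[i] = longest strictly increasing subsequence ending at i; dec[i] = longest strictly decreasing subsequence starting at i:
i:      1  2  3  4  5  6  7  8  9 10 11 12
a[i]:   4  9  3  6  1 10  8 11  2  7  5 12
inc:    1  2  1  2  1  3  3  4  2  3  3  5
dec:    3  4  2  2  1  4  3  3  1  2  1  1
Best peak at i=6 (value 10): inc=3, dec=4, length 3+4−1 = 6.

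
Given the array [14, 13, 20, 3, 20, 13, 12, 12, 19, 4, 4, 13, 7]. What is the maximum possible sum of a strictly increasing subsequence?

Let S[i] be the best sum of a strictly increasing subsequence ending at i:
i:      1  2  3  4  5  6  7  8  9 10 11 12 13
a[i]:  14 13 20  3 20 13 12 12 19  4  4 13  7
S:     14 13 34  3 34 16 15 15 35  7  7 28 14
Maximum is 35 (e.g. 3 + 13 + 19).

35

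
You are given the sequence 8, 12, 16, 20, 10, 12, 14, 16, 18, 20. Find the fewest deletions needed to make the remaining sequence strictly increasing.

3

Fewest deletions = n − (longest strictly increasing subsequence).
Patience tails:
8 → extends → [8]
12 → extends → [8, 12]
16 → extends → [8, 12, 16]
20 → extends → [8, 12, 16, 20]
10 → replaces 12 → [8, 10, 16, 20]
12 → replaces 16 → [8, 10, 12, 20]
14 → replaces 20 → [8, 10, 12, 14]
16 → extends → [8, 10, 12, 14, 16]
18 → extends → [8, 10, 12, 14, 16, 18]
20 → extends → [8, 10, 12, 14, 16, 18, 20]
Longest strictly increasing subsequence has length 7, so deletions = 10 − 7 = 3.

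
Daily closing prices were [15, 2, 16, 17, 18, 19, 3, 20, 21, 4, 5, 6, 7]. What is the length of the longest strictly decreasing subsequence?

2

Negate each value so 'decreasing' becomes 'increasing', then run patience tails on the negated sequence:
-15 → extends → [-15]
-2 → extends → [-15, -2]
-16 → replaces -15 → [-16, -2]
-17 → replaces -16 → [-17, -2]
-18 → replaces -17 → [-18, -2]
-19 → replaces -18 → [-19, -2]
-3 → replaces -2 → [-19, -3]
-20 → replaces -19 → [-20, -3]
-21 → replaces -20 → [-21, -3]
-4 → replaces -3 → [-21, -4]
-5 → replaces -4 → [-21, -5]
-6 → replaces -5 → [-21, -6]
-7 → replaces -6 → [-21, -7]
Two tails, so the longest strictly decreasing subsequence of the original has length 2.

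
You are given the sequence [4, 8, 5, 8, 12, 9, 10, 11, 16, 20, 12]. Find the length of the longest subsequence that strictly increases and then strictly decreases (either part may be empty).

inc[i] = longest strictly increasing subsequence ending at i; dec[i] = longest strictly decreasing subsequence starting at i:
i:      1  2  3  4  5  6  7  8  9 10 11
a[i]:   4  8  5  8 12  9 10 11 16 20 12
inc:    1  2  2  3  4  4  5  6  7  8  7
dec:    1  2  1  1  2  1  1  1  2  2  1
Best peak at i=10 (value 20): inc=8, dec=2, length 8+2−1 = 9.

9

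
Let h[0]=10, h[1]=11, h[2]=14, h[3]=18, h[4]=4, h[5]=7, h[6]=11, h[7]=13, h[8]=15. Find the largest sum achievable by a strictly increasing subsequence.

53

Let S[i] be the best sum of a strictly increasing subsequence ending at i:
i:      0  1  2  3  4  5  6  7  8
h[i]:  10 11 14 18  4  7 11 13 15
S:     10 21 35 53  4 11 22 35 50
Maximum is 53 (e.g. 10 + 11 + 14 + 18).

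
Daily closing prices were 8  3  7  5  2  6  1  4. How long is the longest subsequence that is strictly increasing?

3

Let dp[i] be the length of the longest such subsequence ending at index i:
i:     1 2 3 4 5 6 7 8
a[i]:  8 3 7 5 2 6 1 4
dp:    1 1 2 2 1 3 1 2
Maximum dp value is 3.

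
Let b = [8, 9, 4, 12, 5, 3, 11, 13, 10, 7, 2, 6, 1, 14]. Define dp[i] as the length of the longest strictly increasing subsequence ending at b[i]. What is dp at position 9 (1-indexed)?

3

dp[i] = 1 + max{dp[j] : j<i, b[j]<b[i]} (or 1 if no such j):
i:      1  2  3  4  5  6  7  8  9 10 11 12 13 14
b[i]:   8  9  4 12  5  3 11 13 10  7  2  6  1 14
dp:     1  2  1  3  2  1  3  4  3  3  1  3  1  5
At index 9 the value is 3.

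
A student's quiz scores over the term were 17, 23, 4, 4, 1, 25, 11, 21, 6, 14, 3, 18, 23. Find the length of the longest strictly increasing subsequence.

Let dp[i] be the length of the longest such subsequence ending at index i:
i:      1  2  3  4  5  6  7  8  9 10 11 12 13
a[i]:  17 23  4  4  1 25 11 21  6 14  3 18 23
dp:     1  2  1  1  1  3  2  3  2  3  2  4  5
Maximum dp value is 5.

5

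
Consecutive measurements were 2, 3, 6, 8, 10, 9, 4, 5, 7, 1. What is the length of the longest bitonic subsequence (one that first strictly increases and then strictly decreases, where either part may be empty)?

8

inc[i] = longest strictly increasing subsequence ending at i; dec[i] = longest strictly decreasing subsequence starting at i:
i:      1  2  3  4  5  6  7  8  9 10
a[i]:   2  3  6  8 10  9  4  5  7  1
inc:    1  2  3  4  5  5  3  4  5  1
dec:    2  2  3  3  4  3  2  2  2  1
Best peak at i=5 (value 10): inc=5, dec=4, length 5+4−1 = 8.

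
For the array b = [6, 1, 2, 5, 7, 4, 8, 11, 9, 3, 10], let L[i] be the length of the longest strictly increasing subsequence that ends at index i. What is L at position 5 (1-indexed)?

dp[i] = 1 + max{dp[j] : j<i, b[j]<b[i]} (or 1 if no such j):
i:      1  2  3  4  5  6  7  8  9 10 11
b[i]:   6  1  2  5  7  4  8 11  9  3 10
dp:     1  1  2  3  4  3  5  6  6  3  7
At index 5 the value is 4.

4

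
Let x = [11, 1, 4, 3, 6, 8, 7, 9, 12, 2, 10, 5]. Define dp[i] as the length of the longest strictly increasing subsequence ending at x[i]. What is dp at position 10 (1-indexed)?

2

dp[i] = 1 + max{dp[j] : j<i, x[j]<x[i]} (or 1 if no such j):
i:      1  2  3  4  5  6  7  8  9 10 11 12
x[i]:  11  1  4  3  6  8  7  9 12  2 10  5
dp:     1  1  2  2  3  4  4  5  6  2  6  3
At index 10 the value is 2.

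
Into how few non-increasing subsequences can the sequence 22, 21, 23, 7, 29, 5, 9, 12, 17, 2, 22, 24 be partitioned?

6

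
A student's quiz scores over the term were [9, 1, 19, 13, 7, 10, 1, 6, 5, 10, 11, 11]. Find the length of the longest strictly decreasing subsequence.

Let dp[i] be the longest strictly decreasing subsequence ending at i:
i:      1  2  3  4  5  6  7  8  9 10 11 12
a[i]:   9  1 19 13  7 10  1  6  5 10 11 11
dp:     1  2  1  2  3  3  4  4  5  3  3  3
Maximum is 5.

5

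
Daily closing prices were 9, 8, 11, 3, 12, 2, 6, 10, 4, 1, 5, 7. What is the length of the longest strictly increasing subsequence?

Let dp[i] be the length of the longest such subsequence ending at index i:
i:      1  2  3  4  5  6  7  8  9 10 11 12
a[i]:   9  8 11  3 12  2  6 10  4  1  5  7
dp:     1  1  2  1  3  1  2  3  2  1  3  4
Maximum dp value is 4.

4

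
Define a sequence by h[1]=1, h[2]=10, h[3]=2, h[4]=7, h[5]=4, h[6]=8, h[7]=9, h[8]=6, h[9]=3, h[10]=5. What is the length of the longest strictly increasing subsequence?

Track the smallest tail for each achievable length (strict):
1 → extends → [1]
10 → extends → [1, 10]
2 → replaces 10 → [1, 2]
7 → extends → [1, 2, 7]
4 → replaces 7 → [1, 2, 4]
8 → extends → [1, 2, 4, 8]
9 → extends → [1, 2, 4, 8, 9]
6 → replaces 8 → [1, 2, 4, 6, 9]
3 → replaces 4 → [1, 2, 3, 6, 9]
5 → replaces 6 → [1, 2, 3, 5, 9]
Five tails, so the longest strictly increasing subsequence has length 5 (e.g. 1, 2, 7, 8, 9).

5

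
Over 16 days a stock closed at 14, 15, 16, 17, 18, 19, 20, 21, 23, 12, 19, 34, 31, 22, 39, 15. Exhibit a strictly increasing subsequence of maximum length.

Patience tails give the LIS length; then backtrack through the dp parents:
14 → extends → [14]
15 → extends → [14, 15]
16 → extends → [14, 15, 16]
17 → extends → [14, 15, 16, 17]
18 → extends → [14, 15, 16, 17, 18]
19 → extends → [14, 15, 16, 17, 18, 19]
20 → extends → [14, 15, 16, 17, 18, 19, 20]
21 → extends → [14, 15, 16, 17, 18, 19, 20, 21]
23 → extends → [14, 15, 16, 17, 18, 19, 20, 21, 23]
12 → replaces 14 → [12, 15, 16, 17, 18, 19, 20, 21, 23]
19 → already a tail → [12, 15, 16, 17, 18, 19, 20, 21, 23]
34 → extends → [12, 15, 16, 17, 18, 19, 20, 21, 23, 34]
31 → replaces 34 → [12, 15, 16, 17, 18, 19, 20, 21, 23, 31]
22 → replaces 23 → [12, 15, 16, 17, 18, 19, 20, 21, 22, 31]
39 → extends → [12, 15, 16, 17, 18, 19, 20, 21, 22, 31, 39]
15 → already a tail → [12, 15, 16, 17, 18, 19, 20, 21, 22, 31, 39]
Length 11; one witness is 14, 15, 16, 17, 18, 19, 20, 21, 23, 34, 39.

14, 15, 16, 17, 18, 19, 20, 21, 23, 34, 39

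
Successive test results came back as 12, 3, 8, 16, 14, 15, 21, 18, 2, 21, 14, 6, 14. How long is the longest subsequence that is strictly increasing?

6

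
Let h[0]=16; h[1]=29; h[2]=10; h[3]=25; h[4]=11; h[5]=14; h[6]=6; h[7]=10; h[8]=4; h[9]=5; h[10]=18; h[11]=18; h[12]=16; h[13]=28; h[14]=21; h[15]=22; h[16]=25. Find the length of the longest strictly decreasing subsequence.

Negate each value so 'decreasing' becomes 'increasing', then run patience tails on the negated sequence:
-16 → extends → [-16]
-29 → replaces -16 → [-29]
-10 → extends → [-29, -10]
-25 → replaces -10 → [-29, -25]
-11 → extends → [-29, -25, -11]
-14 → replaces -11 → [-29, -25, -14]
-6 → extends → [-29, -25, -14, -6]
-10 → replaces -6 → [-29, -25, -14, -10]
-4 → extends → [-29, -25, -14, -10, -4]
-5 → replaces -4 → [-29, -25, -14, -10, -5]
-18 → replaces -14 → [-29, -25, -18, -10, -5]
-18 → already a tail → [-29, -25, -18, -10, -5]
-16 → replaces -10 → [-29, -25, -18, -16, -5]
-28 → replaces -25 → [-29, -28, -18, -16, -5]
-21 → replaces -18 → [-29, -28, -21, -16, -5]
-22 → replaces -21 → [-29, -28, -22, -16, -5]
-25 → replaces -22 → [-29, -28, -25, -16, -5]
Five tails, so the longest strictly decreasing subsequence of the original has length 5.

5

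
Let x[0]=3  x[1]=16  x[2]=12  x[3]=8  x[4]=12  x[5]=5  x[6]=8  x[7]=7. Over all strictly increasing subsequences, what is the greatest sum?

Let S[i] be the best sum of a strictly increasing subsequence ending at i:
i:      0  1  2  3  4  5  6  7
x[i]:   3 16 12  8 12  5  8  7
S:      3 19 15 11 23  8 16 15
Maximum is 23 (e.g. 3 + 8 + 12).

23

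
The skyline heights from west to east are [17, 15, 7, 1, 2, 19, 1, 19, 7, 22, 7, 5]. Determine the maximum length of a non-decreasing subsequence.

5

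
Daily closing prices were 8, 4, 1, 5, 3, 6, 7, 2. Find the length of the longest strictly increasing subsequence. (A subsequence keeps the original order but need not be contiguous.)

4

Let dp[i] be the length of the longest such subsequence ending at index i:
i:     1 2 3 4 5 6 7 8
a[i]:  8 4 1 5 3 6 7 2
dp:    1 1 1 2 2 3 4 2
Maximum dp value is 4.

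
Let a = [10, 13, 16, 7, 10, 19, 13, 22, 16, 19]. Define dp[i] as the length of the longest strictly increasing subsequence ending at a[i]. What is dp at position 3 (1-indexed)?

3

dp[i] = 1 + max{dp[j] : j<i, a[j]<a[i]} (or 1 if no such j):
i:      1  2  3  4  5  6  7  8  9 10
a[i]:  10 13 16  7 10 19 13 22 16 19
dp:     1  2  3  1  2  4  3  5  4  5
At index 3 the value is 3.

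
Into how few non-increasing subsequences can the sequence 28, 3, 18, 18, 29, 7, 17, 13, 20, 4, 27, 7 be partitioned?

5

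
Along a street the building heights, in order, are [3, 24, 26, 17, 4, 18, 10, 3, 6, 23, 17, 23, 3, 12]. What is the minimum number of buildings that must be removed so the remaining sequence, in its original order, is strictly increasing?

Fewest deletions = n − (longest strictly increasing subsequence).
i:      1  2  3  4  5  6  7  8  9 10 11 12 13 14
a[i]:   3 24 26 17  4 18 10  3  6 23 17 23  3 12
dp:     1  2  3  2  2  3  3  1  3  4  4  5  1  4
max dp = 5, so deletions = 14 − 5 = 9.

9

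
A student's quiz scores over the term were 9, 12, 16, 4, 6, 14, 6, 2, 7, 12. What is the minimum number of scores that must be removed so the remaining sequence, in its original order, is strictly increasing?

6

Fewest deletions = n − (longest strictly increasing subsequence).
i:      1  2  3  4  5  6  7  8  9 10
a[i]:   9 12 16  4  6 14  6  2  7 12
dp:     1  2  3  1  2  3  2  1  3  4
max dp = 4, so deletions = 10 − 4 = 6.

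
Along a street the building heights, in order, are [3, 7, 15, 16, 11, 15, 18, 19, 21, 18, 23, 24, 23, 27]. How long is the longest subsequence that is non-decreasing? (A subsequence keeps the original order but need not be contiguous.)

10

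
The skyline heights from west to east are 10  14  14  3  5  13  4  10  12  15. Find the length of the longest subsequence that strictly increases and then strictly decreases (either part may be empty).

inc[i] = longest strictly increasing subsequence ending at i; dec[i] = longest strictly decreasing subsequence starting at i:
i:      1  2  3  4  5  6  7  8  9 10
a[i]:  10 14 14  3  5 13  4 10 12 15
inc:    1  2  2  1  2  3  2  3  4  5
dec:    3  3  3  1  2  2  1  1  1  1
Best peak at i=10 (value 15): inc=5, dec=1, length 5+1−1 = 5.

5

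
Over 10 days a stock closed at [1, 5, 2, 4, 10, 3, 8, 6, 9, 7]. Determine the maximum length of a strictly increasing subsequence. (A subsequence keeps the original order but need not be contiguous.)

5

Track the smallest tail for each achievable length (strict):
1 → extends → [1]
5 → extends → [1, 5]
2 → replaces 5 → [1, 2]
4 → extends → [1, 2, 4]
10 → extends → [1, 2, 4, 10]
3 → replaces 4 → [1, 2, 3, 10]
8 → replaces 10 → [1, 2, 3, 8]
6 → replaces 8 → [1, 2, 3, 6]
9 → extends → [1, 2, 3, 6, 9]
7 → replaces 9 → [1, 2, 3, 6, 7]
Five tails, so the longest strictly increasing subsequence has length 5 (e.g. 1, 2, 4, 8, 9).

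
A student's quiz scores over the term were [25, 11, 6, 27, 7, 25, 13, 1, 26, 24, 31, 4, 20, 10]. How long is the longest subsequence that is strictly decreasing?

5

Negate each value so 'decreasing' becomes 'increasing', then run patience tails on the negated sequence:
-25 → extends → [-25]
-11 → extends → [-25, -11]
-6 → extends → [-25, -11, -6]
-27 → replaces -25 → [-27, -11, -6]
-7 → replaces -6 → [-27, -11, -7]
-25 → replaces -11 → [-27, -25, -7]
-13 → replaces -7 → [-27, -25, -13]
-1 → extends → [-27, -25, -13, -1]
-26 → replaces -25 → [-27, -26, -13, -1]
-24 → replaces -13 → [-27, -26, -24, -1]
-31 → replaces -27 → [-31, -26, -24, -1]
-4 → replaces -1 → [-31, -26, -24, -4]
-20 → replaces -4 → [-31, -26, -24, -20]
-10 → extends → [-31, -26, -24, -20, -10]
Five tails, so the longest strictly decreasing subsequence of the original has length 5.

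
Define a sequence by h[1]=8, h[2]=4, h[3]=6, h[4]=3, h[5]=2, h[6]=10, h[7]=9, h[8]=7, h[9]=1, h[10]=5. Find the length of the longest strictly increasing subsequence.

Track the smallest tail for each achievable length (strict):
8 → extends → [8]
4 → replaces 8 → [4]
6 → extends → [4, 6]
3 → replaces 4 → [3, 6]
2 → replaces 3 → [2, 6]
10 → extends → [2, 6, 10]
9 → replaces 10 → [2, 6, 9]
7 → replaces 9 → [2, 6, 7]
1 → replaces 2 → [1, 6, 7]
5 → replaces 6 → [1, 5, 7]
Three tails, so the longest strictly increasing subsequence has length 3 (e.g. 4, 6, 10).

3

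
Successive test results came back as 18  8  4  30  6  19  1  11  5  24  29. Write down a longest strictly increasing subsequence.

Patience tails give the LIS length; then backtrack through the dp parents:
18 → extends → [18]
8 → replaces 18 → [8]
4 → replaces 8 → [4]
30 → extends → [4, 30]
6 → replaces 30 → [4, 6]
19 → extends → [4, 6, 19]
1 → replaces 4 → [1, 6, 19]
11 → replaces 19 → [1, 6, 11]
5 → replaces 6 → [1, 5, 11]
24 → extends → [1, 5, 11, 24]
29 → extends → [1, 5, 11, 24, 29]
Length 5; one witness is 4, 6, 19, 24, 29.

4, 6, 19, 24, 29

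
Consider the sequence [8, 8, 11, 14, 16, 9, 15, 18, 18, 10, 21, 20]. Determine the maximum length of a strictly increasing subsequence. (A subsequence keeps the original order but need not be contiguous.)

6

Let dp[i] be the length of the longest such subsequence ending at index i:
i:      1  2  3  4  5  6  7  8  9 10 11 12
a[i]:   8  8 11 14 16  9 15 18 18 10 21 20
dp:     1  1  2  3  4  2  4  5  5  3  6  6
Maximum dp value is 6.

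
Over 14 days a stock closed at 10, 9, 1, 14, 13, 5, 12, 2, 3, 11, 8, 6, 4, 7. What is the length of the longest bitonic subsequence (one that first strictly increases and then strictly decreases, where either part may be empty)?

inc[i] = longest strictly increasing subsequence ending at i; dec[i] = longest strictly decreasing subsequence starting at i:
i:      1  2  3  4  5  6  7  8  9 10 11 12 13 14
a[i]:  10  9  1 14 13  5 12  2  3 11  8  6  4  7
inc:    1  1  1  2  2  2  3  2  3  4  4  4  4  5
dec:    5  4  1  7  6  2  5  1  1  4  3  2  1  1
Best peak at i=4 (value 14): inc=2, dec=7, length 2+7−1 = 8.

8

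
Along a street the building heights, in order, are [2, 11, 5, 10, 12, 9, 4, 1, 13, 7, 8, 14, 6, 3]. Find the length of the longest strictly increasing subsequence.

Track the smallest tail for each achievable length (strict):
2 → extends → [2]
11 → extends → [2, 11]
5 → replaces 11 → [2, 5]
10 → extends → [2, 5, 10]
12 → extends → [2, 5, 10, 12]
9 → replaces 10 → [2, 5, 9, 12]
4 → replaces 5 → [2, 4, 9, 12]
1 → replaces 2 → [1, 4, 9, 12]
13 → extends → [1, 4, 9, 12, 13]
7 → replaces 9 → [1, 4, 7, 12, 13]
8 → replaces 12 → [1, 4, 7, 8, 13]
14 → extends → [1, 4, 7, 8, 13, 14]
6 → replaces 7 → [1, 4, 6, 8, 13, 14]
3 → replaces 4 → [1, 3, 6, 8, 13, 14]
Six tails, so the longest strictly increasing subsequence has length 6 (e.g. 2, 5, 10, 12, 13, 14).

6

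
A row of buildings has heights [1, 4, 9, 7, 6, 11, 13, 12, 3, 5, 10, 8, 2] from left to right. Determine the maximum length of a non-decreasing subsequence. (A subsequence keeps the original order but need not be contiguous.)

Track the smallest tail for each achievable length (allowing ties):
1 → extends → [1]
4 → extends → [1, 4]
9 → extends → [1, 4, 9]
7 → replaces 9 → [1, 4, 7]
6 → replaces 7 → [1, 4, 6]
11 → extends → [1, 4, 6, 11]
13 → extends → [1, 4, 6, 11, 13]
12 → replaces 13 → [1, 4, 6, 11, 12]
3 → replaces 4 → [1, 3, 6, 11, 12]
5 → replaces 6 → [1, 3, 5, 11, 12]
10 → replaces 11 → [1, 3, 5, 10, 12]
8 → replaces 10 → [1, 3, 5, 8, 12]
2 → replaces 3 → [1, 2, 5, 8, 12]
Five tails, so the longest non-decreasing subsequence has length 5 (e.g. 1, 4, 9, 11, 13).

5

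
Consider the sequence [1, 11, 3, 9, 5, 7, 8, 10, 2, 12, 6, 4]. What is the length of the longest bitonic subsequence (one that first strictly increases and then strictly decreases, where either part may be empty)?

9

inc[i] = longest strictly increasing subsequence ending at i; dec[i] = longest strictly decreasing subsequence starting at i:
i:      1  2  3  4  5  6  7  8  9 10 11 12
a[i]:   1 11  3  9  5  7  8 10  2 12  6  4
inc:    1  2  2  3  3  4  5  6  2  7  4  3
dec:    1  5  2  4  2  3  3  3  1  3  2  1
Best peak at i=10 (value 12): inc=7, dec=3, length 7+3−1 = 9.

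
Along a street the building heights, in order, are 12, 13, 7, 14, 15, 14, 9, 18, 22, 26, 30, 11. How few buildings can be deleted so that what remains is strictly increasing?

4

Fewest deletions = n − (longest strictly increasing subsequence).
i:      1  2  3  4  5  6  7  8  9 10 11 12
a[i]:  12 13  7 14 15 14  9 18 22 26 30 11
dp:     1  2  1  3  4  3  2  5  6  7  8  3
max dp = 8, so deletions = 12 − 8 = 4.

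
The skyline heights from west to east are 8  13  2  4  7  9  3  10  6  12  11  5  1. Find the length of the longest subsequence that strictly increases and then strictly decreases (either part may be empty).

inc[i] = longest strictly increasing subsequence ending at i; dec[i] = longest strictly decreasing subsequence starting at i:
i:      1  2  3  4  5  6  7  8  9 10 11 12 13
a[i]:   8 13  2  4  7  9  3 10  6 12 11  5  1
inc:    1  2  1  2  3  4  2  5  3  6  6  3  1
dec:    5  5  2  3  4  4  2  4  3  4  3  2  1
Best peak at i=10 (value 12): inc=6, dec=4, length 6+4−1 = 9.

9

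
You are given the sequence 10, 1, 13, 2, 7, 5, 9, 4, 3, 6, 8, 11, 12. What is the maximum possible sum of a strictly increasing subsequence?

Let S[i] be the best sum of a strictly increasing subsequence ending at i:
i:      1  2  3  4  5  6  7  8  9 10 11 12 13
a[i]:  10  1 13  2  7  5  9  4  3  6  8 11 12
S:     10  1 23  3 10  8 19  7  6 14 22 33 45
Maximum is 45 (e.g. 1 + 2 + 5 + 6 + 8 + 11 + 12).

45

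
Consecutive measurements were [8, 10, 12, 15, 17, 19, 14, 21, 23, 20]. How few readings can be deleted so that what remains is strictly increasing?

Fewest deletions = n − (longest strictly increasing subsequence).
i:      1  2  3  4  5  6  7  8  9 10
a[i]:   8 10 12 15 17 19 14 21 23 20
dp:     1  2  3  4  5  6  4  7  8  7
max dp = 8, so deletions = 10 − 8 = 2.

2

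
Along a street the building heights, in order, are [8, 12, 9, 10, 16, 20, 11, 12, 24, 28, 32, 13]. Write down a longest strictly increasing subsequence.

8, 9, 10, 16, 20, 24, 28, 32

Patience tails give the LIS length; then backtrack through the dp parents:
8 → extends → [8]
12 → extends → [8, 12]
9 → replaces 12 → [8, 9]
10 → extends → [8, 9, 10]
16 → extends → [8, 9, 10, 16]
20 → extends → [8, 9, 10, 16, 20]
11 → replaces 16 → [8, 9, 10, 11, 20]
12 → replaces 20 → [8, 9, 10, 11, 12]
24 → extends → [8, 9, 10, 11, 12, 24]
28 → extends → [8, 9, 10, 11, 12, 24, 28]
32 → extends → [8, 9, 10, 11, 12, 24, 28, 32]
13 → replaces 24 → [8, 9, 10, 11, 12, 13, 28, 32]
Length 8; one witness is 8, 9, 10, 16, 20, 24, 28, 32.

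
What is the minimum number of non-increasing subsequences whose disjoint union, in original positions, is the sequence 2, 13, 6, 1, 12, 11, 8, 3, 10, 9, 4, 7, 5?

Place each on the leftmost legal pile:
2 → new pile 1 (tops now [2])
13 → new pile 2 (tops now [2, 13])
6 → pile 2 (tops now [2, 6])
1 → pile 1 (tops now [1, 6])
12 → new pile 3 (tops now [1, 6, 12])
11 → pile 3 (tops now [1, 6, 11])
8 → pile 3 (tops now [1, 6, 8])
3 → pile 2 (tops now [1, 3, 8])
10 → new pile 4 (tops now [1, 3, 8, 10])
9 → pile 4 (tops now [1, 3, 8, 9])
4 → pile 3 (tops now [1, 3, 4, 9])
7 → pile 4 (tops now [1, 3, 4, 7])
5 → pile 4 (tops now [1, 3, 4, 5])
Four piles.

4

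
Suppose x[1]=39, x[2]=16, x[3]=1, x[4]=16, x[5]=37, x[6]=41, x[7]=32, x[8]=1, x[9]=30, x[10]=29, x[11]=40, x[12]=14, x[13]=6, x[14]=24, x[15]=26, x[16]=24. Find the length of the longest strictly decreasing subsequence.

7

Let dp[i] be the longest strictly decreasing subsequence ending at i:
i:      1  2  3  4  5  6  7  8  9 10 11 12 13 14 15 16
x[i]:  39 16  1 16 37 41 32  1 30 29 40 14  6 24 26 24
dp:     1  2  3  2  2  1  3  4  4  5  2  6  7  6  6  7
Maximum is 7.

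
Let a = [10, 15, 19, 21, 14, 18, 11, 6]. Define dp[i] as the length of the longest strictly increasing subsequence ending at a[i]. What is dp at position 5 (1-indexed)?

dp[i] = 1 + max{dp[j] : j<i, a[j]<a[i]} (or 1 if no such j):
i:      1  2  3  4  5  6  7  8
a[i]:  10 15 19 21 14 18 11  6
dp:     1  2  3  4  2  3  2  1
At index 5 the value is 2.

2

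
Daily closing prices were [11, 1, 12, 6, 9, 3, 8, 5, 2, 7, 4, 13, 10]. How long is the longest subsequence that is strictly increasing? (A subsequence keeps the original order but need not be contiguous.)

5

Track the smallest tail for each achievable length (strict):
11 → extends → [11]
1 → replaces 11 → [1]
12 → extends → [1, 12]
6 → replaces 12 → [1, 6]
9 → extends → [1, 6, 9]
3 → replaces 6 → [1, 3, 9]
8 → replaces 9 → [1, 3, 8]
5 → replaces 8 → [1, 3, 5]
2 → replaces 3 → [1, 2, 5]
7 → extends → [1, 2, 5, 7]
4 → replaces 5 → [1, 2, 4, 7]
13 → extends → [1, 2, 4, 7, 13]
10 → replaces 13 → [1, 2, 4, 7, 10]
Five tails, so the longest strictly increasing subsequence has length 5 (e.g. 1, 3, 5, 7, 13).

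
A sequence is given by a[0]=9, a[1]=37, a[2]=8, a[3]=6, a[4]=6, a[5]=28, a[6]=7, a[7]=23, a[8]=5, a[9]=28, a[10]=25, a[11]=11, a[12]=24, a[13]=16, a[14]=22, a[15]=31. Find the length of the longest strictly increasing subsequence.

Track the smallest tail for each achievable length (strict):
9 → extends → [9]
37 → extends → [9, 37]
8 → replaces 9 → [8, 37]
6 → replaces 8 → [6, 37]
6 → already a tail → [6, 37]
28 → replaces 37 → [6, 28]
7 → replaces 28 → [6, 7]
23 → extends → [6, 7, 23]
5 → replaces 6 → [5, 7, 23]
28 → extends → [5, 7, 23, 28]
25 → replaces 28 → [5, 7, 23, 25]
11 → replaces 23 → [5, 7, 11, 25]
24 → replaces 25 → [5, 7, 11, 24]
16 → replaces 24 → [5, 7, 11, 16]
22 → extends → [5, 7, 11, 16, 22]
31 → extends → [5, 7, 11, 16, 22, 31]
Six tails, so the longest strictly increasing subsequence has length 6 (e.g. 6, 7, 11, 16, 22, 31).

6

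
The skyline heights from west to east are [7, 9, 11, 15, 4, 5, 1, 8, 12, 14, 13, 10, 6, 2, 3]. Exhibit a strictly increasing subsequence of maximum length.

Patience tails give the LIS length; then backtrack through the dp parents:
7 → extends → [7]
9 → extends → [7, 9]
11 → extends → [7, 9, 11]
15 → extends → [7, 9, 11, 15]
4 → replaces 7 → [4, 9, 11, 15]
5 → replaces 9 → [4, 5, 11, 15]
1 → replaces 4 → [1, 5, 11, 15]
8 → replaces 11 → [1, 5, 8, 15]
12 → replaces 15 → [1, 5, 8, 12]
14 → extends → [1, 5, 8, 12, 14]
13 → replaces 14 → [1, 5, 8, 12, 13]
10 → replaces 12 → [1, 5, 8, 10, 13]
6 → replaces 8 → [1, 5, 6, 10, 13]
2 → replaces 5 → [1, 2, 6, 10, 13]
3 → replaces 6 → [1, 2, 3, 10, 13]
Length 5; one witness is 7, 9, 11, 12, 14.

7, 9, 11, 12, 14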